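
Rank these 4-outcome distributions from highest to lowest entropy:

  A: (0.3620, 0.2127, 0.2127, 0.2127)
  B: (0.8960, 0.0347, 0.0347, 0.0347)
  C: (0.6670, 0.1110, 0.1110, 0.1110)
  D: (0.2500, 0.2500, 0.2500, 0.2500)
D > A > C > B

Key insight: Entropy is maximized by uniform distributions and minimized by concentrated distributions.

Entropies:
  H(A) = 1.9555 bits
  H(B) = 0.6464 bits
  H(C) = 1.4458 bits
  H(D) = 2.0000 bits

Ranking: D > A > C > B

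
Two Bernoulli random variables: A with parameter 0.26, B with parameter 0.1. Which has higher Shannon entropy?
A

For binary distributions, entropy is maximized at p=0.5 and decreases as p moves toward 0 or 1.

H(A) = H(0.26) = 0.8267 bits
H(B) = H(0.1) = 0.4690 bits

Distribution A (p=0.26) is closer to uniform (p=0.5), so it has higher entropy.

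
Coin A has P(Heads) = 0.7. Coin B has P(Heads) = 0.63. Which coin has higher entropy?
B

For binary distributions, entropy is maximized at p=0.5 and decreases as p moves toward 0 or 1.

H(A) = H(0.7) = 0.8813 bits
H(B) = H(0.63) = 0.9507 bits

Distribution B (p=0.63) is closer to uniform (p=0.5), so it has higher entropy.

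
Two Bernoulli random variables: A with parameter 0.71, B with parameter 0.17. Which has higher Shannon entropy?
A

For binary distributions, entropy is maximized at p=0.5 and decreases as p moves toward 0 or 1.

H(A) = H(0.71) = 0.8687 bits
H(B) = H(0.17) = 0.6577 bits

Distribution A (p=0.71) is closer to uniform (p=0.5), so it has higher entropy.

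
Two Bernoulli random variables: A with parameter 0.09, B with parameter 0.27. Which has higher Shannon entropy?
B

For binary distributions, entropy is maximized at p=0.5 and decreases as p moves toward 0 or 1.

H(A) = H(0.09) = 0.4365 bits
H(B) = H(0.27) = 0.8415 bits

Distribution B (p=0.27) is closer to uniform (p=0.5), so it has higher entropy.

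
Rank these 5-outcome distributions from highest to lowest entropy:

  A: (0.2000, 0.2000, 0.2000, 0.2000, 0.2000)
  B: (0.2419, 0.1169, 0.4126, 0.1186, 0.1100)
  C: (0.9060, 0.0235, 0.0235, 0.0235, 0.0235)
A > B > C

Key insight: Entropy is maximized by uniform distributions and minimized by concentrated distributions.

- Uniform distributions have maximum entropy log₂(5) = 2.3219 bits
- The more "peaked" or concentrated a distribution, the lower its entropy

Entropies:
  H(A) = 2.3219 bits
  H(B) = 2.0993 bits
  H(C) = 0.6377 bits

Ranking: A > B > C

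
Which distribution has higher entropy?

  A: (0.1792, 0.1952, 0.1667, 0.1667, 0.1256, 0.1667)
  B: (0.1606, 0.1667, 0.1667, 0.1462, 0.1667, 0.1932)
B

Both distributions are close to uniform, making this a harder comparison.

H(A) = 2.5730 bits
H(B) = 2.5800 bits

The distribution closer to uniform has higher entropy.
Answer: B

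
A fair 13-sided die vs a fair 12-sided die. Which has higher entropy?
13-sided die

Both are uniform distributions; for uniform over n outcomes, H = log₂(n). H(13-sided) = log₂(13) = 3.700 bits and H(12-sided) = log₂(12) = 3.585 bits. More outcomes in a uniform distribution means higher entropy.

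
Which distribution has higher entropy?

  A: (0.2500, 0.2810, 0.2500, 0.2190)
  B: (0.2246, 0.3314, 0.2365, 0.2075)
A

Both distributions are close to uniform, making this a harder comparison.

H(A) = 1.9945 bits
H(B) = 1.9747 bits

The distribution closer to uniform has higher entropy.
Answer: A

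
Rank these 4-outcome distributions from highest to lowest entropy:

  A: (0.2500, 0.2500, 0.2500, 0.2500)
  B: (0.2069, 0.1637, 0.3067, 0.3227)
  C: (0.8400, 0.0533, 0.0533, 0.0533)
A > B > C

Key insight: Entropy is maximized by uniform distributions and minimized by concentrated distributions.

- Uniform distributions have maximum entropy log₂(4) = 2.0000 bits
- The more "peaked" or concentrated a distribution, the lower its entropy

Entropies:
  H(A) = 2.0000 bits
  H(B) = 1.9472 bits
  H(C) = 0.8879 bits

Ranking: A > B > C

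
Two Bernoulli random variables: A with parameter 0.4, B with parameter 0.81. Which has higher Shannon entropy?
A

For binary distributions, entropy is maximized at p=0.5 and decreases as p moves toward 0 or 1.

H(A) = H(0.4) = 0.9710 bits
H(B) = H(0.81) = 0.7015 bits

Distribution A (p=0.4) is closer to uniform (p=0.5), so it has higher entropy.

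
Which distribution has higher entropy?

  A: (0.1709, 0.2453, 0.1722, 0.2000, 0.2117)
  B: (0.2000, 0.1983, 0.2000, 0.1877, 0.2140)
B

Both distributions are close to uniform, making this a harder comparison.

H(A) = 2.3084 bits
H(B) = 2.3207 bits

The distribution closer to uniform has higher entropy.
Answer: B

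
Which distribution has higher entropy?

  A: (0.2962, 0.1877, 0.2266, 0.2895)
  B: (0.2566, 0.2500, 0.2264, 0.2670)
B

Both distributions are close to uniform, making this a harder comparison.

H(A) = 1.9760 bits
H(B) = 1.9974 bits

The distribution closer to uniform has higher entropy.
Answer: B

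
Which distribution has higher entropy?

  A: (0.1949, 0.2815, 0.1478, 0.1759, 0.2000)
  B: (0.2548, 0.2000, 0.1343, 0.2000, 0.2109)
B

Both distributions are close to uniform, making this a harder comparison.

H(A) = 2.2876 bits
H(B) = 2.2939 bits

The distribution closer to uniform has higher entropy.
Answer: B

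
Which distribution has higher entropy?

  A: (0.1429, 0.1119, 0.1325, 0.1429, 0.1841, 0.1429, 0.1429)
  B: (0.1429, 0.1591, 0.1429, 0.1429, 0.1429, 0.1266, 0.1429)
B

Both distributions are close to uniform, making this a harder comparison.

H(A) = 2.7937 bits
H(B) = 2.8047 bits

The distribution closer to uniform has higher entropy.
Answer: B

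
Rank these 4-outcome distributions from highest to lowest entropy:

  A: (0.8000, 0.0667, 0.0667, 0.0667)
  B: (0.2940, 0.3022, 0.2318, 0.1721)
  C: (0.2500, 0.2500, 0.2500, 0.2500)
C > B > A

Key insight: Entropy is maximized by uniform distributions and minimized by concentrated distributions.

- Uniform distributions have maximum entropy log₂(4) = 2.0000 bits
- The more "peaked" or concentrated a distribution, the lower its entropy

Entropies:
  H(A) = 1.0389 bits
  H(B) = 1.9667 bits
  H(C) = 2.0000 bits

Ranking: C > B > A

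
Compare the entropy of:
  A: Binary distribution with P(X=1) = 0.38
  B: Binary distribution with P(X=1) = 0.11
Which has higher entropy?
A

For binary distributions, entropy is maximized at p=0.5 and decreases as p moves toward 0 or 1.

H(A) = H(0.38) = 0.9580 bits
H(B) = H(0.11) = 0.4999 bits

Distribution A (p=0.38) is closer to uniform (p=0.5), so it has higher entropy.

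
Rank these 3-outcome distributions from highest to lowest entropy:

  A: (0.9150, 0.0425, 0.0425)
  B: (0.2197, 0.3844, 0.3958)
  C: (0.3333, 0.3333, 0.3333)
C > B > A

Key insight: Entropy is maximized by uniform distributions and minimized by concentrated distributions.

- Uniform distributions have maximum entropy log₂(3) = 1.5850 bits
- The more "peaked" or concentrated a distribution, the lower its entropy

Entropies:
  H(A) = 0.5046 bits
  H(B) = 1.5398 bits
  H(C) = 1.5850 bits

Ranking: C > B > A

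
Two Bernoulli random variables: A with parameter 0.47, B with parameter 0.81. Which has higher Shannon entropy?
A

For binary distributions, entropy is maximized at p=0.5 and decreases as p moves toward 0 or 1.

H(A) = H(0.47) = 0.9974 bits
H(B) = H(0.81) = 0.7015 bits

Distribution A (p=0.47) is closer to uniform (p=0.5), so it has higher entropy.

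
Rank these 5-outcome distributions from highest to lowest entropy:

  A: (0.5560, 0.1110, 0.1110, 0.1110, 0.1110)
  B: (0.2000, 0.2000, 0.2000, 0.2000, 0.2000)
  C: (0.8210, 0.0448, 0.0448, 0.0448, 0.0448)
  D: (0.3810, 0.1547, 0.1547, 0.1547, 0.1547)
B > D > A > C

Key insight: Entropy is maximized by uniform distributions and minimized by concentrated distributions.

Entropies:
  H(A) = 1.8789 bits
  H(B) = 2.3219 bits
  H(C) = 1.0359 bits
  H(D) = 2.1967 bits

Ranking: B > D > A > C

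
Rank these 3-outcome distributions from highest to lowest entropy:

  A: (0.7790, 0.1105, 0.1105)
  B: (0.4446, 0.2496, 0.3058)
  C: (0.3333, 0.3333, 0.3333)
C > B > A

Key insight: Entropy is maximized by uniform distributions and minimized by concentrated distributions.

- Uniform distributions have maximum entropy log₂(3) = 1.5850 bits
- The more "peaked" or concentrated a distribution, the lower its entropy

Entropies:
  H(A) = 0.9830 bits
  H(B) = 1.5424 bits
  H(C) = 1.5850 bits

Ranking: C > B > A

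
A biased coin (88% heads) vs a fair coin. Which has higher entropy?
Fair coin

The fair coin is uniform (p=0.5), maximizing binary entropy at 1 bit. The biased coin has H(0.88) ≈ 0.529 bits — its outcome is more predictable, so its entropy is lower.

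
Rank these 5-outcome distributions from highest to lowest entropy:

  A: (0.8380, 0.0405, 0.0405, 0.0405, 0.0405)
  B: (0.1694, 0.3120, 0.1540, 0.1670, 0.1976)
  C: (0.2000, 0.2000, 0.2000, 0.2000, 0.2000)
C > B > A

Key insight: Entropy is maximized by uniform distributions and minimized by concentrated distributions.

- Uniform distributions have maximum entropy log₂(5) = 2.3219 bits
- The more "peaked" or concentrated a distribution, the lower its entropy

Entropies:
  H(A) = 0.9631 bits
  H(B) = 2.2673 bits
  H(C) = 2.3219 bits

Ranking: C > B > A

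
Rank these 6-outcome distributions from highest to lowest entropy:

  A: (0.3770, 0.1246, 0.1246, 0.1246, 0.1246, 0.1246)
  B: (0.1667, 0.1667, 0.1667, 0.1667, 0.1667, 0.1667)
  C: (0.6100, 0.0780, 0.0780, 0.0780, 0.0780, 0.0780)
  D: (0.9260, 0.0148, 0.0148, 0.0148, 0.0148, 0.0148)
B > A > C > D

Key insight: Entropy is maximized by uniform distributions and minimized by concentrated distributions.

Entropies:
  H(A) = 2.4025 bits
  H(B) = 2.5850 bits
  H(C) = 1.8704 bits
  H(D) = 0.5525 bits

Ranking: B > A > C > D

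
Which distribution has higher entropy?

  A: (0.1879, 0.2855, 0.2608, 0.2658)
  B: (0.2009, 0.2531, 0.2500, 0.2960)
B

Both distributions are close to uniform, making this a harder comparison.

H(A) = 1.9833 bits
H(B) = 1.9867 bits

The distribution closer to uniform has higher entropy.
Answer: B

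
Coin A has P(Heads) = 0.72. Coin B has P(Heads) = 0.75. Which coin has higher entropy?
A

For binary distributions, entropy is maximized at p=0.5 and decreases as p moves toward 0 or 1.

H(A) = H(0.72) = 0.8555 bits
H(B) = H(0.75) = 0.8113 bits

Distribution A (p=0.72) is closer to uniform (p=0.5), so it has higher entropy.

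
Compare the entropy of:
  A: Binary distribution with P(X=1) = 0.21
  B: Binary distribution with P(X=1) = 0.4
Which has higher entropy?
B

For binary distributions, entropy is maximized at p=0.5 and decreases as p moves toward 0 or 1.

H(A) = H(0.21) = 0.7415 bits
H(B) = H(0.4) = 0.9710 bits

Distribution B (p=0.4) is closer to uniform (p=0.5), so it has higher entropy.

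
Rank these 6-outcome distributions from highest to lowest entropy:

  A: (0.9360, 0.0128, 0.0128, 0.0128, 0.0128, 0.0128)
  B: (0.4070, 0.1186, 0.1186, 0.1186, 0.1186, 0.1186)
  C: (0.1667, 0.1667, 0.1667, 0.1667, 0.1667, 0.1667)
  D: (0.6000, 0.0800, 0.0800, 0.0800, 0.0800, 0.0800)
C > B > D > A

Key insight: Entropy is maximized by uniform distributions and minimized by concentrated distributions.

Entropies:
  H(A) = 0.4917 bits
  H(B) = 2.3518 bits
  H(C) = 2.5850 bits
  H(D) = 1.8997 bits

Ranking: C > B > D > A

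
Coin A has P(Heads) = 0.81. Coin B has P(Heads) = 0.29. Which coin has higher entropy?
B

For binary distributions, entropy is maximized at p=0.5 and decreases as p moves toward 0 or 1.

H(A) = H(0.81) = 0.7015 bits
H(B) = H(0.29) = 0.8687 bits

Distribution B (p=0.29) is closer to uniform (p=0.5), so it has higher entropy.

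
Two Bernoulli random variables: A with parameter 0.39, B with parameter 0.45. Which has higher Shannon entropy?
B

For binary distributions, entropy is maximized at p=0.5 and decreases as p moves toward 0 or 1.

H(A) = H(0.39) = 0.9648 bits
H(B) = H(0.45) = 0.9928 bits

Distribution B (p=0.45) is closer to uniform (p=0.5), so it has higher entropy.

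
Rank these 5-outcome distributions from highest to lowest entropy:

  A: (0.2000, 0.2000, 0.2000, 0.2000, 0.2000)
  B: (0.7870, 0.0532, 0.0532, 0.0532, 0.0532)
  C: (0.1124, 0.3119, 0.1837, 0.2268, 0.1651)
A > C > B

Key insight: Entropy is maximized by uniform distributions and minimized by concentrated distributions.

- Uniform distributions have maximum entropy log₂(5) = 2.3219 bits
- The more "peaked" or concentrated a distribution, the lower its entropy

Entropies:
  H(A) = 2.3219 bits
  H(B) = 1.1732 bits
  H(C) = 2.2423 bits

Ranking: A > C > B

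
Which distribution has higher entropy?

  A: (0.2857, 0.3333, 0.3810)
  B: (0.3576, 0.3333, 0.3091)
B

Both distributions are close to uniform, making this a harder comparison.

H(A) = 1.5751 bits
H(B) = 1.5824 bits

The distribution closer to uniform has higher entropy.
Answer: B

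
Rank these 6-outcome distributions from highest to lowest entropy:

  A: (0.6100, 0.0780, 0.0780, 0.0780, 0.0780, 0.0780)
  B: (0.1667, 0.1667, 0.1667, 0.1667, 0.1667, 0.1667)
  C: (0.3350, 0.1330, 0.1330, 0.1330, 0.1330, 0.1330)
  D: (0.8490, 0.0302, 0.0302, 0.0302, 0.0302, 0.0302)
B > C > A > D

Key insight: Entropy is maximized by uniform distributions and minimized by concentrated distributions.

Entropies:
  H(A) = 1.8704 bits
  H(B) = 2.5850 bits
  H(C) = 2.4640 bits
  H(D) = 0.9629 bits

Ranking: B > C > A > D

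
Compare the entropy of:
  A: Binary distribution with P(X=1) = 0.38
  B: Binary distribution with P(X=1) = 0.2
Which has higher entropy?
A

For binary distributions, entropy is maximized at p=0.5 and decreases as p moves toward 0 or 1.

H(A) = H(0.38) = 0.9580 bits
H(B) = H(0.2) = 0.7219 bits

Distribution A (p=0.38) is closer to uniform (p=0.5), so it has higher entropy.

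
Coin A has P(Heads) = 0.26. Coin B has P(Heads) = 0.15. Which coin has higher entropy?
A

For binary distributions, entropy is maximized at p=0.5 and decreases as p moves toward 0 or 1.

H(A) = H(0.26) = 0.8267 bits
H(B) = H(0.15) = 0.6098 bits

Distribution A (p=0.26) is closer to uniform (p=0.5), so it has higher entropy.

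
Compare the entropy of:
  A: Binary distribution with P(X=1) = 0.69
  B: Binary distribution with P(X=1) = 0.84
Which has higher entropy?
A

For binary distributions, entropy is maximized at p=0.5 and decreases as p moves toward 0 or 1.

H(A) = H(0.69) = 0.8932 bits
H(B) = H(0.84) = 0.6343 bits

Distribution A (p=0.69) is closer to uniform (p=0.5), so it has higher entropy.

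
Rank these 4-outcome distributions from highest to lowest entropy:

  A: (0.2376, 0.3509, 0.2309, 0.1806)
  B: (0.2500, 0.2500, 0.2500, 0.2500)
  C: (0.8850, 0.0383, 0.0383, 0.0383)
B > A > C

Key insight: Entropy is maximized by uniform distributions and minimized by concentrated distributions.

- Uniform distributions have maximum entropy log₂(4) = 2.0000 bits
- The more "peaked" or concentrated a distribution, the lower its entropy

Entropies:
  H(A) = 1.9570 bits
  H(B) = 2.0000 bits
  H(C) = 0.6971 bits

Ranking: B > A > C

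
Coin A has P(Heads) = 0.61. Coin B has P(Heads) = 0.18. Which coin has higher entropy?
A

For binary distributions, entropy is maximized at p=0.5 and decreases as p moves toward 0 or 1.

H(A) = H(0.61) = 0.9648 bits
H(B) = H(0.18) = 0.6801 bits

Distribution A (p=0.61) is closer to uniform (p=0.5), so it has higher entropy.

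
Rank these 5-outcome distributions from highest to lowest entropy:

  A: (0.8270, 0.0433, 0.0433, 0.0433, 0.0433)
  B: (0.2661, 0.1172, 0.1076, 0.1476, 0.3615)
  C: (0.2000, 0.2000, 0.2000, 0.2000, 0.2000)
C > B > A

Key insight: Entropy is maximized by uniform distributions and minimized by concentrated distributions.

- Uniform distributions have maximum entropy log₂(5) = 2.3219 bits
- The more "peaked" or concentrated a distribution, the lower its entropy

Entropies:
  H(A) = 1.0105 bits
  H(B) = 2.1549 bits
  H(C) = 2.3219 bits

Ranking: C > B > A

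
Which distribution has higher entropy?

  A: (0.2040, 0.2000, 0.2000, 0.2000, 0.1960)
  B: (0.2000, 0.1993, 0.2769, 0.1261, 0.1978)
A

Both distributions are close to uniform, making this a harder comparison.

H(A) = 2.3218 bits
H(B) = 2.2802 bits

The distribution closer to uniform has higher entropy.
Answer: A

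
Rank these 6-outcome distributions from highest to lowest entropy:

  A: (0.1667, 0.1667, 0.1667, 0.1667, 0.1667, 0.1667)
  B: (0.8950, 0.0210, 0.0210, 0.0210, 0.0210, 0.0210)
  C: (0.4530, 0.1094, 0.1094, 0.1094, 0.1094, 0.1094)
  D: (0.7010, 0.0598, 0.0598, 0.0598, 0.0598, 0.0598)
A > C > D > B

Key insight: Entropy is maximized by uniform distributions and minimized by concentrated distributions.

Entropies:
  H(A) = 2.5850 bits
  H(B) = 0.7285 bits
  H(C) = 2.2637 bits
  H(D) = 1.5743 bits

Ranking: A > C > D > B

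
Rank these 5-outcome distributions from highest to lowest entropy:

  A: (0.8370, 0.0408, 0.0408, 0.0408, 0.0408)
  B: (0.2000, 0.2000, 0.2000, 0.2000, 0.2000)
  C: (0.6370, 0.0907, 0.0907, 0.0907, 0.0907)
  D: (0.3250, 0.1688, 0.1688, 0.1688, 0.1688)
B > D > C > A

Key insight: Entropy is maximized by uniform distributions and minimized by concentrated distributions.

Entropies:
  H(A) = 0.9674 bits
  H(B) = 2.3219 bits
  H(C) = 1.6711 bits
  H(D) = 2.2597 bits

Ranking: B > D > C > A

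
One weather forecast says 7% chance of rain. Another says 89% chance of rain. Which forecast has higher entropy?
89% forecast

Treat each forecast as a Bernoulli distribution. Binary entropy is maximized at p=0.5 and falls off symmetrically toward 0 or 1. The 89% forecast is closer to 50%, so it is more uncertain. H(7%) ≈ 0.366 bits, H(89%) ≈ 0.500 bits.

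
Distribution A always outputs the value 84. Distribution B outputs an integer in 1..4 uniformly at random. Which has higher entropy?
B

A is deterministic, so H(A) = 0. B is uniform over 4 outcomes, so H(B) = log₂(4) = 2.000 bits. Any distribution with genuine randomness has higher entropy than a deterministic one.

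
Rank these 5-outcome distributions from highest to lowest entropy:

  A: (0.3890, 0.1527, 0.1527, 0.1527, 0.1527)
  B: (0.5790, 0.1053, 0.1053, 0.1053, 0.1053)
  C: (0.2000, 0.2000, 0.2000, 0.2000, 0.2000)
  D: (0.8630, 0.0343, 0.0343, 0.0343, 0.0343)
C > A > B > D

Key insight: Entropy is maximized by uniform distributions and minimized by concentrated distributions.

Entropies:
  H(A) = 2.1862 bits
  H(B) = 1.8239 bits
  H(C) = 2.3219 bits
  H(D) = 0.8503 bits

Ranking: C > A > B > D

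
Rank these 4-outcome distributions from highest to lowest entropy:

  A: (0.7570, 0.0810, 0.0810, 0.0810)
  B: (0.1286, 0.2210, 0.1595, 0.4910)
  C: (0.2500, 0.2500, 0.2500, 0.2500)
C > B > A

Key insight: Entropy is maximized by uniform distributions and minimized by concentrated distributions.

- Uniform distributions have maximum entropy log₂(4) = 2.0000 bits
- The more "peaked" or concentrated a distribution, the lower its entropy

Entropies:
  H(A) = 1.1851 bits
  H(B) = 1.7880 bits
  H(C) = 2.0000 bits

Ranking: C > B > A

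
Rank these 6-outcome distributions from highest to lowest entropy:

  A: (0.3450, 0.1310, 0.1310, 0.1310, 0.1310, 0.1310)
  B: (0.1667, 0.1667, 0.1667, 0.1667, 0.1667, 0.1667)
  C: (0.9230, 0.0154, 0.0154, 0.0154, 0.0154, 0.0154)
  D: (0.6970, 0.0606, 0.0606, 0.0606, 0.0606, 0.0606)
B > A > D > C

Key insight: Entropy is maximized by uniform distributions and minimized by concentrated distributions.

Entropies:
  H(A) = 2.4504 bits
  H(B) = 2.5850 bits
  H(C) = 0.5703 bits
  H(D) = 1.5885 bits

Ranking: B > A > D > C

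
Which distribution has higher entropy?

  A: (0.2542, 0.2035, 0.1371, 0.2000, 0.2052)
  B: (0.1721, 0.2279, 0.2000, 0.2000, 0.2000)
B

Both distributions are close to uniform, making this a harder comparison.

H(A) = 2.2960 bits
H(B) = 2.3163 bits

The distribution closer to uniform has higher entropy.
Answer: B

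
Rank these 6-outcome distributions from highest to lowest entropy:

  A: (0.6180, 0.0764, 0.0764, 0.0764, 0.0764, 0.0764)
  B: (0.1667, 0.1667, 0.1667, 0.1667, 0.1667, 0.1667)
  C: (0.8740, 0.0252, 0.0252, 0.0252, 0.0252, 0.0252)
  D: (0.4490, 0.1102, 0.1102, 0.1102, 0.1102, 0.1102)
B > D > A > C

Key insight: Entropy is maximized by uniform distributions and minimized by concentrated distributions.

Entropies:
  H(A) = 1.8464 bits
  H(B) = 2.5850 bits
  H(C) = 0.8389 bits
  H(D) = 2.2719 bits

Ranking: B > D > A > C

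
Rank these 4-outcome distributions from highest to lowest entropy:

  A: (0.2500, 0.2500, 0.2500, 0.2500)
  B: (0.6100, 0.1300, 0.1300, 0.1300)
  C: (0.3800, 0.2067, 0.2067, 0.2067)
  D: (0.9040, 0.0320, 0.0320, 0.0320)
A > C > B > D

Key insight: Entropy is maximized by uniform distributions and minimized by concentrated distributions.

Entropies:
  H(A) = 2.0000 bits
  H(B) = 1.5829 bits
  H(C) = 1.9407 bits
  H(D) = 0.6083 bits

Ranking: A > C > B > D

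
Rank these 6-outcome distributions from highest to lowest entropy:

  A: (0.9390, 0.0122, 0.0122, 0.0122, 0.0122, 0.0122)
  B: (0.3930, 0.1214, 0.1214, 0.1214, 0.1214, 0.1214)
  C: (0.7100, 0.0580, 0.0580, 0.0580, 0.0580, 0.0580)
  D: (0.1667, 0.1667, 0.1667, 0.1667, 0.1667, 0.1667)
D > B > C > A

Key insight: Entropy is maximized by uniform distributions and minimized by concentrated distributions.

Entropies:
  H(A) = 0.4730 bits
  H(B) = 2.3761 bits
  H(C) = 1.5421 bits
  H(D) = 2.5850 bits

Ranking: D > B > C > A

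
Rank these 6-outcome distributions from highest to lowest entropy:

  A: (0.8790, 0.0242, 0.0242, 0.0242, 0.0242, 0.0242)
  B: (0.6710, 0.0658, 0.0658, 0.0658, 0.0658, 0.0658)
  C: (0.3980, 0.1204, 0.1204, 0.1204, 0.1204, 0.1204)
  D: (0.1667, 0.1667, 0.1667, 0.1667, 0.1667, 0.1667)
D > C > B > A

Key insight: Entropy is maximized by uniform distributions and minimized by concentrated distributions.

Entropies:
  H(A) = 0.8132 bits
  H(B) = 1.6778 bits
  H(C) = 2.3676 bits
  H(D) = 2.5850 bits

Ranking: D > C > B > A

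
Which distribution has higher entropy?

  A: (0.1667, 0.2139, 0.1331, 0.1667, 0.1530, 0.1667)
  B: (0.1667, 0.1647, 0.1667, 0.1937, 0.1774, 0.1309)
B

Both distributions are close to uniform, making this a harder comparison.

H(A) = 2.5701 bits
H(B) = 2.5755 bits

The distribution closer to uniform has higher entropy.
Answer: B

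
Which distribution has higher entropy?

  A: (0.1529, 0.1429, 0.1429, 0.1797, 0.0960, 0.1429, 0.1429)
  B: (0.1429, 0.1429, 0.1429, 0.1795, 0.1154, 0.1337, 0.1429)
B

Both distributions are close to uniform, making this a harder comparison.

H(A) = 2.7880 bits
H(B) = 2.7966 bits

The distribution closer to uniform has higher entropy.
Answer: B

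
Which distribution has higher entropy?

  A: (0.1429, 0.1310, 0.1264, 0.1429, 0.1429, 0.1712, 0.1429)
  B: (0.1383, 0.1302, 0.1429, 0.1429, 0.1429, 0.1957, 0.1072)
A

Both distributions are close to uniform, making this a harder comparison.

H(A) = 2.8014 bits
H(B) = 2.7868 bits

The distribution closer to uniform has higher entropy.
Answer: A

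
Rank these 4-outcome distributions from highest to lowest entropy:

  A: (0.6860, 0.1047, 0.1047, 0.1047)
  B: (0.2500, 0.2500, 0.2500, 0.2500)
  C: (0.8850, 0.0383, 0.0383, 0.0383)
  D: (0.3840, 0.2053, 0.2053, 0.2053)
B > D > A > C

Key insight: Entropy is maximized by uniform distributions and minimized by concentrated distributions.

Entropies:
  H(A) = 1.3954 bits
  H(B) = 2.0000 bits
  H(C) = 0.6971 bits
  H(D) = 1.9372 bits

Ranking: B > D > A > C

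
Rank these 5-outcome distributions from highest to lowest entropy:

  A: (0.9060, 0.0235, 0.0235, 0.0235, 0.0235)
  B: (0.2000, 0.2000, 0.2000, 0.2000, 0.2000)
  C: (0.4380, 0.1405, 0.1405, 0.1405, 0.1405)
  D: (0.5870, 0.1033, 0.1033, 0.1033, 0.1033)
B > C > D > A

Key insight: Entropy is maximized by uniform distributions and minimized by concentrated distributions.

Entropies:
  H(A) = 0.6377 bits
  H(B) = 2.3219 bits
  H(C) = 2.1129 bits
  H(D) = 1.8040 bits

Ranking: B > C > D > A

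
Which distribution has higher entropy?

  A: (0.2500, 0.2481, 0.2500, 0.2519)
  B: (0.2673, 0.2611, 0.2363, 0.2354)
A

Both distributions are close to uniform, making this a harder comparison.

H(A) = 2.0000 bits
H(B) = 1.9976 bits

The distribution closer to uniform has higher entropy.
Answer: A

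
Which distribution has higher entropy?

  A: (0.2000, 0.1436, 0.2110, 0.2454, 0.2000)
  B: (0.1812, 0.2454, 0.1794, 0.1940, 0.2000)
B

Both distributions are close to uniform, making this a harder comparison.

H(A) = 2.3018 bits
H(B) = 2.3120 bits

The distribution closer to uniform has higher entropy.
Answer: B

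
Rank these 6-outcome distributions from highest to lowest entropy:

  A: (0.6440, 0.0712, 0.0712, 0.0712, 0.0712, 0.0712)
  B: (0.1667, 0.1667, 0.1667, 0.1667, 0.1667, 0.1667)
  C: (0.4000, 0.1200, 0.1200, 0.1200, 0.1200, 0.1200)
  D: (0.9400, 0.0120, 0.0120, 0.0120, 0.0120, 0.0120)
B > C > A > D

Key insight: Entropy is maximized by uniform distributions and minimized by concentrated distributions.

Entropies:
  H(A) = 1.7659 bits
  H(B) = 2.5850 bits
  H(C) = 2.3641 bits
  H(D) = 0.4668 bits

Ranking: B > C > A > D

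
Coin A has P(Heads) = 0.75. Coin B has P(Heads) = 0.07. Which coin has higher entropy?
A

For binary distributions, entropy is maximized at p=0.5 and decreases as p moves toward 0 or 1.

H(A) = H(0.75) = 0.8113 bits
H(B) = H(0.07) = 0.3659 bits

Distribution A (p=0.75) is closer to uniform (p=0.5), so it has higher entropy.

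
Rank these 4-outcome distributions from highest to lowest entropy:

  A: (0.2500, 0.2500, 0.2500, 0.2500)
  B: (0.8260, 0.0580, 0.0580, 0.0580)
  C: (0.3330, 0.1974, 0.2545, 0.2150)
A > C > B

Key insight: Entropy is maximized by uniform distributions and minimized by concentrated distributions.

- Uniform distributions have maximum entropy log₂(4) = 2.0000 bits
- The more "peaked" or concentrated a distribution, the lower its entropy

Entropies:
  H(A) = 2.0000 bits
  H(B) = 0.9426 bits
  H(C) = 1.9696 bits

Ranking: A > C > B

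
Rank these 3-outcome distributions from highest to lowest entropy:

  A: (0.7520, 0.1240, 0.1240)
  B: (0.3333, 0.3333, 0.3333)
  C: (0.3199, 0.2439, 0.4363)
B > C > A

Key insight: Entropy is maximized by uniform distributions and minimized by concentrated distributions.

- Uniform distributions have maximum entropy log₂(3) = 1.5850 bits
- The more "peaked" or concentrated a distribution, the lower its entropy

Entropies:
  H(A) = 1.0561 bits
  H(B) = 1.5850 bits
  H(C) = 1.5446 bits

Ranking: B > C > A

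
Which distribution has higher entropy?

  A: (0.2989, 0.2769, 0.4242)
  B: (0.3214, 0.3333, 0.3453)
B

Both distributions are close to uniform, making this a harder comparison.

H(A) = 1.5586 bits
H(B) = 1.5843 bits

The distribution closer to uniform has higher entropy.
Answer: B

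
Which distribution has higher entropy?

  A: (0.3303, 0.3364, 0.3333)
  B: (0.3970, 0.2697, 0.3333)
A

Both distributions are close to uniform, making this a harder comparison.

H(A) = 1.5849 bits
H(B) = 1.5673 bits

The distribution closer to uniform has higher entropy.
Answer: A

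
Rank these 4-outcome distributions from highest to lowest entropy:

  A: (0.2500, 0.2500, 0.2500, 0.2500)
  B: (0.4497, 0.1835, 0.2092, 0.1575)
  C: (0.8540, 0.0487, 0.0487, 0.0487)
A > B > C

Key insight: Entropy is maximized by uniform distributions and minimized by concentrated distributions.

- Uniform distributions have maximum entropy log₂(4) = 2.0000 bits
- The more "peaked" or concentrated a distribution, the lower its entropy

Entropies:
  H(A) = 2.0000 bits
  H(B) = 1.8596 bits
  H(C) = 0.8311 bits

Ranking: A > B > C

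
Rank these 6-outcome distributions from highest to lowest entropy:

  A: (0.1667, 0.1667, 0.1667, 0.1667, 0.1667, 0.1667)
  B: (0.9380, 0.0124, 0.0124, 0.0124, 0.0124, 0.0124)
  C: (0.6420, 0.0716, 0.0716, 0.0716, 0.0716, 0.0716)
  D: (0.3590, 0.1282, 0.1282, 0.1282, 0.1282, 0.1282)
A > D > C > B

Key insight: Entropy is maximized by uniform distributions and minimized by concentrated distributions.

Entropies:
  H(A) = 2.5850 bits
  H(B) = 0.4793 bits
  H(C) = 1.7723 bits
  H(D) = 2.4302 bits

Ranking: A > D > C > B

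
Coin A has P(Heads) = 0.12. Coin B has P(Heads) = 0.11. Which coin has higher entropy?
A

For binary distributions, entropy is maximized at p=0.5 and decreases as p moves toward 0 or 1.

H(A) = H(0.12) = 0.5294 bits
H(B) = H(0.11) = 0.4999 bits

Distribution A (p=0.12) is closer to uniform (p=0.5), so it has higher entropy.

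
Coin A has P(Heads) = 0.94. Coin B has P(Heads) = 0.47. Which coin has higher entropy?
B

For binary distributions, entropy is maximized at p=0.5 and decreases as p moves toward 0 or 1.

H(A) = H(0.94) = 0.3274 bits
H(B) = H(0.47) = 0.9974 bits

Distribution B (p=0.47) is closer to uniform (p=0.5), so it has higher entropy.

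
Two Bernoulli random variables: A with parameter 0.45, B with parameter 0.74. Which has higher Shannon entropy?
A

For binary distributions, entropy is maximized at p=0.5 and decreases as p moves toward 0 or 1.

H(A) = H(0.45) = 0.9928 bits
H(B) = H(0.74) = 0.8267 bits

Distribution A (p=0.45) is closer to uniform (p=0.5), so it has higher entropy.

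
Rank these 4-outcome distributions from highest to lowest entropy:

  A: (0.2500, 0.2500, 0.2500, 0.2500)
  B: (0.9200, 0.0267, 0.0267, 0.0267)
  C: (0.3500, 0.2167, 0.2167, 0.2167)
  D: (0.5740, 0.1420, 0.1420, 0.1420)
A > C > D > B

Key insight: Entropy is maximized by uniform distributions and minimized by concentrated distributions.

Entropies:
  H(A) = 2.0000 bits
  H(B) = 0.5290 bits
  H(C) = 1.9643 bits
  H(D) = 1.6593 bits

Ranking: A > C > D > B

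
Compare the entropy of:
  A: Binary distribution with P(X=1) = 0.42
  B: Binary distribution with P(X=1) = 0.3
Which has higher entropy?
A

For binary distributions, entropy is maximized at p=0.5 and decreases as p moves toward 0 or 1.

H(A) = H(0.42) = 0.9815 bits
H(B) = H(0.3) = 0.8813 bits

Distribution A (p=0.42) is closer to uniform (p=0.5), so it has higher entropy.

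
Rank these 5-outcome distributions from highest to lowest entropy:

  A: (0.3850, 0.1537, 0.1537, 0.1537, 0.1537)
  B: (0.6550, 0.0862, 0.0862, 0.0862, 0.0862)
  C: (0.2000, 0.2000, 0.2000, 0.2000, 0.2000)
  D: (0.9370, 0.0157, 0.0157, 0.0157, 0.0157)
C > A > B > D

Key insight: Entropy is maximized by uniform distributions and minimized by concentrated distributions.

Entropies:
  H(A) = 2.1915 bits
  H(B) = 1.6195 bits
  H(C) = 2.3219 bits
  H(D) = 0.4652 bits

Ranking: C > A > B > D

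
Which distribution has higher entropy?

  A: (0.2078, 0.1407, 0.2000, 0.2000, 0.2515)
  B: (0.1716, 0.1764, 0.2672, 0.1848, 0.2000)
B

Both distributions are close to uniform, making this a harder comparison.

H(A) = 2.2987 bits
H(B) = 2.3012 bits

The distribution closer to uniform has higher entropy.
Answer: B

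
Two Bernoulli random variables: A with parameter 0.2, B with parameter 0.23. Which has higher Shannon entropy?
B

For binary distributions, entropy is maximized at p=0.5 and decreases as p moves toward 0 or 1.

H(A) = H(0.2) = 0.7219 bits
H(B) = H(0.23) = 0.7780 bits

Distribution B (p=0.23) is closer to uniform (p=0.5), so it has higher entropy.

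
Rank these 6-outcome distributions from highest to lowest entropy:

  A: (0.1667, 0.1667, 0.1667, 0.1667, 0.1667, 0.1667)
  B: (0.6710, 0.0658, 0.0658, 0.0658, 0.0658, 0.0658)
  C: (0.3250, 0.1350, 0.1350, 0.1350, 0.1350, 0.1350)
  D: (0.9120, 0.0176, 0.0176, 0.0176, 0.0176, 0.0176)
A > C > B > D

Key insight: Entropy is maximized by uniform distributions and minimized by concentrated distributions.

Entropies:
  H(A) = 2.5850 bits
  H(B) = 1.6778 bits
  H(C) = 2.4770 bits
  H(D) = 0.6341 bits

Ranking: A > C > B > D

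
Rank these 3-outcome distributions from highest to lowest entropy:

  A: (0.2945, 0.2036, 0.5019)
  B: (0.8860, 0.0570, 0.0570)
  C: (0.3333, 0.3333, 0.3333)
C > A > B

Key insight: Entropy is maximized by uniform distributions and minimized by concentrated distributions.

- Uniform distributions have maximum entropy log₂(3) = 1.5850 bits
- The more "peaked" or concentrated a distribution, the lower its entropy

Entropies:
  H(A) = 1.4860 bits
  H(B) = 0.6259 bits
  H(C) = 1.5850 bits

Ranking: C > A > B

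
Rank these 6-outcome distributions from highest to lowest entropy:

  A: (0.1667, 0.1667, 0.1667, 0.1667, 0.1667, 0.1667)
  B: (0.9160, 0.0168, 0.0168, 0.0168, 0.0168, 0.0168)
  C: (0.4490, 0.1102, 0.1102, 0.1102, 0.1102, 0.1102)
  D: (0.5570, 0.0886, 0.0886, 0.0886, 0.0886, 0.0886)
A > C > D > B

Key insight: Entropy is maximized by uniform distributions and minimized by concentrated distributions.

Entropies:
  H(A) = 2.5850 bits
  H(B) = 0.6112 bits
  H(C) = 2.2719 bits
  H(D) = 2.0192 bits

Ranking: A > C > D > B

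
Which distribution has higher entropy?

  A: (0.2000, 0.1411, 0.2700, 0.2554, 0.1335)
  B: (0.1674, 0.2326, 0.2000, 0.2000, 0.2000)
B

Both distributions are close to uniform, making this a harder comparison.

H(A) = 2.2638 bits
H(B) = 2.3142 bits

The distribution closer to uniform has higher entropy.
Answer: B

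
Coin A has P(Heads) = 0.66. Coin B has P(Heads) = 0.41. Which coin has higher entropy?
B

For binary distributions, entropy is maximized at p=0.5 and decreases as p moves toward 0 or 1.

H(A) = H(0.66) = 0.9248 bits
H(B) = H(0.41) = 0.9765 bits

Distribution B (p=0.41) is closer to uniform (p=0.5), so it has higher entropy.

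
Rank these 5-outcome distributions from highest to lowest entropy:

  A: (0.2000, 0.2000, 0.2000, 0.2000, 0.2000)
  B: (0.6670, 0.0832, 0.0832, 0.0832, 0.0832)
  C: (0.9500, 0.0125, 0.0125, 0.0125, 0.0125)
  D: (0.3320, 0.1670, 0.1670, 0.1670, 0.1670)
A > D > B > C

Key insight: Entropy is maximized by uniform distributions and minimized by concentrated distributions.

Entropies:
  H(A) = 2.3219 bits
  H(B) = 1.5840 bits
  H(C) = 0.3864 bits
  H(D) = 2.2530 bits

Ranking: A > D > B > C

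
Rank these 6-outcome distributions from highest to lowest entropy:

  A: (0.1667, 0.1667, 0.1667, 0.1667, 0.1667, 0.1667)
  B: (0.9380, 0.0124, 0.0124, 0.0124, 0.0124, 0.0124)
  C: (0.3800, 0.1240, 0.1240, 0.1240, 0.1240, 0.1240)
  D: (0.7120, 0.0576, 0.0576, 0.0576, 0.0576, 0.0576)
A > C > D > B

Key insight: Entropy is maximized by uniform distributions and minimized by concentrated distributions.

Entropies:
  H(A) = 2.5850 bits
  H(B) = 0.4793 bits
  H(C) = 2.3976 bits
  H(D) = 1.5348 bits

Ranking: A > C > D > B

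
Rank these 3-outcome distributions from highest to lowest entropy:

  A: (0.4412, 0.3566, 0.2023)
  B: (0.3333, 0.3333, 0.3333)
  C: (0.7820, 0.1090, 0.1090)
B > A > C

Key insight: Entropy is maximized by uniform distributions and minimized by concentrated distributions.

- Uniform distributions have maximum entropy log₂(3) = 1.5850 bits
- The more "peaked" or concentrated a distribution, the lower its entropy

Entropies:
  H(A) = 1.5177 bits
  H(B) = 1.5850 bits
  H(C) = 0.9745 bits

Ranking: B > A > C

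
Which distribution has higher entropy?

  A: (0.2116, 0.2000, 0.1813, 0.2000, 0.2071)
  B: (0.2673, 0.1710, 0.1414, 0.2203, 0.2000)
A

Both distributions are close to uniform, making this a harder comparison.

H(A) = 2.3200 bits
H(B) = 2.2887 bits

The distribution closer to uniform has higher entropy.
Answer: A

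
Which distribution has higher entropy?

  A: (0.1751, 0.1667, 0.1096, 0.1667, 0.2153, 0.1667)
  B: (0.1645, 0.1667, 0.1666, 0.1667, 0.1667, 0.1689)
B

Both distributions are close to uniform, making this a harder comparison.

H(A) = 2.5592 bits
H(B) = 2.5849 bits

The distribution closer to uniform has higher entropy.
Answer: B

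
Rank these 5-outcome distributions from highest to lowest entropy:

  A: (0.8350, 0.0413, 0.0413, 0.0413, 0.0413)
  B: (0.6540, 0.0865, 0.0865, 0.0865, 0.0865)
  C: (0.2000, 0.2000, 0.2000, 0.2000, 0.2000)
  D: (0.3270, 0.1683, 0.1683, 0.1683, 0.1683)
C > D > B > A

Key insight: Entropy is maximized by uniform distributions and minimized by concentrated distributions.

Entropies:
  H(A) = 0.9761 bits
  H(B) = 1.6224 bits
  H(C) = 2.3219 bits
  H(D) = 2.2578 bits

Ranking: C > D > B > A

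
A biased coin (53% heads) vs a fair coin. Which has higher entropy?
Fair coin

The fair coin is uniform (p=0.5), maximizing binary entropy at 1 bit. The biased coin has H(0.53) ≈ 0.997 bits — its outcome is more predictable, so its entropy is lower.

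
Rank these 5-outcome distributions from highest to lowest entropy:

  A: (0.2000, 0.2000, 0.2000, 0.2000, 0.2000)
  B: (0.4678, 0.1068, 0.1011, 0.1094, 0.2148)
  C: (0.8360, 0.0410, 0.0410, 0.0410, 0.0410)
A > B > C

Key insight: Entropy is maximized by uniform distributions and minimized by concentrated distributions.

- Uniform distributions have maximum entropy log₂(5) = 2.3219 bits
- The more "peaked" or concentrated a distribution, the lower its entropy

Entropies:
  H(A) = 2.3219 bits
  H(B) = 2.0176 bits
  H(C) = 0.9718 bits

Ranking: A > B > C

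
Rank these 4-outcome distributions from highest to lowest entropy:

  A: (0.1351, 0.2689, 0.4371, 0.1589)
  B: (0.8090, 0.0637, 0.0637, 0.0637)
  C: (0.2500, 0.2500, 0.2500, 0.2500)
C > A > B

Key insight: Entropy is maximized by uniform distributions and minimized by concentrated distributions.

- Uniform distributions have maximum entropy log₂(4) = 2.0000 bits
- The more "peaked" or concentrated a distribution, the lower its entropy

Entropies:
  H(A) = 1.8433 bits
  H(B) = 1.0063 bits
  H(C) = 2.0000 bits

Ranking: C > A > B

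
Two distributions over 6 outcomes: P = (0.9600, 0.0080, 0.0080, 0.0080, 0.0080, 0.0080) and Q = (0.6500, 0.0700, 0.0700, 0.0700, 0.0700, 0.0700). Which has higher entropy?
Q

P is highly concentrated on one outcome (96%), making it nearly deterministic. Q spreads its mass more evenly (max 65%). The more spread-out distribution has higher entropy: H(P) ≈ 0.335 bits, H(Q) ≈ 1.747 bits.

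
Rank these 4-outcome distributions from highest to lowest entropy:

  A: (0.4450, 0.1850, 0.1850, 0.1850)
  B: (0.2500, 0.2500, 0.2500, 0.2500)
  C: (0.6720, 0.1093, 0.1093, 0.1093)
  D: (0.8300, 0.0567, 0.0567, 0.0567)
B > A > C > D

Key insight: Entropy is maximized by uniform distributions and minimized by concentrated distributions.

Entropies:
  H(A) = 1.8709 bits
  H(B) = 2.0000 bits
  H(C) = 1.4327 bits
  H(D) = 0.9271 bits

Ranking: B > A > C > D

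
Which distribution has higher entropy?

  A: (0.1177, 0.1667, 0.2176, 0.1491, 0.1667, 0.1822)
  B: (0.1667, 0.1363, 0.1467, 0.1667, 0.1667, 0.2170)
B

Both distributions are close to uniform, making this a harder comparison.

H(A) = 2.5608 bits
H(B) = 2.5689 bits

The distribution closer to uniform has higher entropy.
Answer: B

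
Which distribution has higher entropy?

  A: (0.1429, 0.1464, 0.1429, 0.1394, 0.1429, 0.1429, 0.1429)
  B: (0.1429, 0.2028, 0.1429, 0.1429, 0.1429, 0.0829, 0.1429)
A

Both distributions are close to uniform, making this a harder comparison.

H(A) = 2.8072 bits
H(B) = 2.7699 bits

The distribution closer to uniform has higher entropy.
Answer: A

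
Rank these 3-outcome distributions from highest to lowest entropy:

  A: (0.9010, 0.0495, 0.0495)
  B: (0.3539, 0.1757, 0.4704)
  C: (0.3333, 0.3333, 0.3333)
C > B > A

Key insight: Entropy is maximized by uniform distributions and minimized by concentrated distributions.

- Uniform distributions have maximum entropy log₂(3) = 1.5850 bits
- The more "peaked" or concentrated a distribution, the lower its entropy

Entropies:
  H(A) = 0.5648 bits
  H(B) = 1.4830 bits
  H(C) = 1.5850 bits

Ranking: C > B > A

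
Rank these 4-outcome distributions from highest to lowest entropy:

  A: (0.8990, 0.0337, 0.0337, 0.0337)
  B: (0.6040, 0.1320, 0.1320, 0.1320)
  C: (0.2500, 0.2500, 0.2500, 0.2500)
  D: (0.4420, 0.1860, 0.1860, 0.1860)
C > D > B > A

Key insight: Entropy is maximized by uniform distributions and minimized by concentrated distributions.

Entropies:
  H(A) = 0.6322 bits
  H(B) = 1.5962 bits
  H(C) = 2.0000 bits
  H(D) = 1.8747 bits

Ranking: C > D > B > A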